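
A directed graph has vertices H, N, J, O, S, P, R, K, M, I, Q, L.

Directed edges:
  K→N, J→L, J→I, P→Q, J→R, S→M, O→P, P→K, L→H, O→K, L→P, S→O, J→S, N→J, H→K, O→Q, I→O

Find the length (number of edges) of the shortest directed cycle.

5

For each vertex v, BFS finds the shortest path from v back to v.
The shortest such closed walk is N → J → I → O → K → N, length 5.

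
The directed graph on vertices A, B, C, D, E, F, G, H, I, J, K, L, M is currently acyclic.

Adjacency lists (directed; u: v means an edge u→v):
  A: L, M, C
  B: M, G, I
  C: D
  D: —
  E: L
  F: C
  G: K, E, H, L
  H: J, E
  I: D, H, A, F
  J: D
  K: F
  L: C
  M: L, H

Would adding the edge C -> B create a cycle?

Adding C→B creates a cycle iff B can already reach C.
Path from B: B → I → A → C.
So B → … → C → B is a cycle.

Yes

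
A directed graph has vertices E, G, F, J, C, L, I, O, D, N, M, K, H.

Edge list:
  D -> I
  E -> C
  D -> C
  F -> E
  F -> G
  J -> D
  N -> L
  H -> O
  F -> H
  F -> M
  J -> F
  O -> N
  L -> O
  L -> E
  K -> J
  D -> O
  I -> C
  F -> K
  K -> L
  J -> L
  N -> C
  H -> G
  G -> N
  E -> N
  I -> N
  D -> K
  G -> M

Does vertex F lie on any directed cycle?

F is on a cycle iff F can reach itself via ≥1 edge.
F → K → J → F — yes.

Yes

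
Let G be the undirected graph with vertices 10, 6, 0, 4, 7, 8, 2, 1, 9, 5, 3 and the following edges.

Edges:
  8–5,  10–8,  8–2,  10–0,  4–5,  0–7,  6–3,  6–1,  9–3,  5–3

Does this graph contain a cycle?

DFS, tracking each vertex's parent; an edge to a visited non-parent vertex closes a cycle.
Start from 0:
visit 0 (parent –)
  visit 7 (parent 0)
    7–0: parent, skip
  visit 10 (parent 0)
    visit 8 (parent 10)
      visit 5 (parent 8)
        visit 3 (parent 5)
          3–5: parent, skip
          visit 6 (parent 3)
            6–3: parent, skip
            visit 1 (parent 6)
              1–6: parent, skip
          visit 9 (parent 3)
            9–3: parent, skip
        visit 4 (parent 5)
          4–5: parent, skip
        5–8: parent, skip
      visit 2 (parent 8)
        2–8: parent, skip
      8–10: parent, skip
    10–0: parent, skip
No non-parent visited neighbor found — the graph is a forest.

No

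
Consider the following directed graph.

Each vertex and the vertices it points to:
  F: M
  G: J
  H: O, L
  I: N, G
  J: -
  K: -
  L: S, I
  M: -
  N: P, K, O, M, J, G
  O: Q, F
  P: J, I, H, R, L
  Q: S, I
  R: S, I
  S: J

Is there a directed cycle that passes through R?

Yes

R is on a cycle iff R can reach itself via ≥1 edge.
R → I → N → P → R — yes.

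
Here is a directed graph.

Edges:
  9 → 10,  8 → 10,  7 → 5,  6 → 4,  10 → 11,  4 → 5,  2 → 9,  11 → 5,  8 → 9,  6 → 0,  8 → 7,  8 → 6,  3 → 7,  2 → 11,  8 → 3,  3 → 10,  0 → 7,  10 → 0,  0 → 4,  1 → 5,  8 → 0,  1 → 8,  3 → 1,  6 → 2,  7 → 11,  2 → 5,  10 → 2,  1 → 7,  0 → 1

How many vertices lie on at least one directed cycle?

8

A vertex is on a directed cycle iff it belongs to a strongly connected component of size ≥ 2 (or has a self-loop).
The vertices on cycles are {0, 1, 2, 3, 6, 8, 9, 10} — 8 in total.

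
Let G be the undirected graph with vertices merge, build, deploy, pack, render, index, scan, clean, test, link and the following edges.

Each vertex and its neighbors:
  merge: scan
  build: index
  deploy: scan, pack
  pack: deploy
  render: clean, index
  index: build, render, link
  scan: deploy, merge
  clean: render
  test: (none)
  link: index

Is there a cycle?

DFS, tracking each vertex's parent; an edge to a visited non-parent vertex closes a cycle.
Start from merge:
visit merge (parent –)
  visit scan (parent merge)
    visit deploy (parent scan)
      deploy–scan: parent, skip
      visit pack (parent deploy)
        pack–deploy: parent, skip
    scan–merge: parent, skip
visit build (parent –)
  visit index (parent build)
    index–build: parent, skip
    visit render (parent index)
      visit clean (parent render)
        clean–render: parent, skip
      render–index: parent, skip
    visit link (parent index)
      link–index: parent, skip
visit test (parent –)
No non-parent visited neighbor found — the graph is a forest.

No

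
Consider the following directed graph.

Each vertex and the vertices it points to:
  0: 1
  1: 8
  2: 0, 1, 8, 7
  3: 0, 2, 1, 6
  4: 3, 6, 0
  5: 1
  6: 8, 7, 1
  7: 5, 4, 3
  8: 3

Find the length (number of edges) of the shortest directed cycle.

For each vertex v, BFS finds the shortest path from v back to v.
The shortest such closed walk is 2 → 8 → 3 → 2, length 3.

3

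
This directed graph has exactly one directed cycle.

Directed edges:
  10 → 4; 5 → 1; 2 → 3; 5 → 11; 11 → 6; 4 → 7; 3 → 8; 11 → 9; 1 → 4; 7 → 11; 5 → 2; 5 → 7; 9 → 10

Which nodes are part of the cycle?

4, 7, 9, 10, 11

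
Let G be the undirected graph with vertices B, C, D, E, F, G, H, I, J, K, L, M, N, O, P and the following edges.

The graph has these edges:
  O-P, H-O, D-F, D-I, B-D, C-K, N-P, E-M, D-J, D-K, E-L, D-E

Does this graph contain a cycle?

No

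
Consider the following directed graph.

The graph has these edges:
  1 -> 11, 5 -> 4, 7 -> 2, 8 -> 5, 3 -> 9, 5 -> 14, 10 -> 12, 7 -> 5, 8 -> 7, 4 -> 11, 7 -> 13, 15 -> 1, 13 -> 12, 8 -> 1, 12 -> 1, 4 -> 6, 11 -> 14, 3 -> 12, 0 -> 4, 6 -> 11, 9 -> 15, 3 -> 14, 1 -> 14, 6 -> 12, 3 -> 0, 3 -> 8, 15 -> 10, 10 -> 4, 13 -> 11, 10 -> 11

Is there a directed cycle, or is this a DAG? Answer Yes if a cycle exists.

DFS with white/gray/black marking, starting from 10:
10 gray
  11 gray
    14 gray
    14 black
  11 black
  12 gray
    1 gray
      1→14: 14 black — skip
      1→11: 11 black — skip
    1 black
  12 black
  4 gray
    4→11: 11 black — skip
    6 gray
      6→11: 11 black — skip
      6→12: 12 black — skip
    6 black
  4 black
10 black
0 gray
  0→4: 4 black — skip
0 black
2 gray
2 black
3 gray
  3→12: 12 black — skip
  8 gray
    8→1: 1 black — skip
    7 gray
      5 gray
        5→4: 4 black — skip
        5→14: 14 black — skip
      5 black
      7→2: 2 black — skip
      13 gray
        13→11: 11 black — skip
        13→12: 12 black — skip
      13 black
    7 black
    8→5: 5 black — skip
  8 black
  3→0: 0 black — skip
  9 gray
    15 gray
      15→10: 10 black — skip
      15→1: 1 black — skip
    15 black
  9 black
  3→14: 14 black — skip
3 black
Every edge goes to a white or black vertex — no back edge, so the graph is acyclic.

No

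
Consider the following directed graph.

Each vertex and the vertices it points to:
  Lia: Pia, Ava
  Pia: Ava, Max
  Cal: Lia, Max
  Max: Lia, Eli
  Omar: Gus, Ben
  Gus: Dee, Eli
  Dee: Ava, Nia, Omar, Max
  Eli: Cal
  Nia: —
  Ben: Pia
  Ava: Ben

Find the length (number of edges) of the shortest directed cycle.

3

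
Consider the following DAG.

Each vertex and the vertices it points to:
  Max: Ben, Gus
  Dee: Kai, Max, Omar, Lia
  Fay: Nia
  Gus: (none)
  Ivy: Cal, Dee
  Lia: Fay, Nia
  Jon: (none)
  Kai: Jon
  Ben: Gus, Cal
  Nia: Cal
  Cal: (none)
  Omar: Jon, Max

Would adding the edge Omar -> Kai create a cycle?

No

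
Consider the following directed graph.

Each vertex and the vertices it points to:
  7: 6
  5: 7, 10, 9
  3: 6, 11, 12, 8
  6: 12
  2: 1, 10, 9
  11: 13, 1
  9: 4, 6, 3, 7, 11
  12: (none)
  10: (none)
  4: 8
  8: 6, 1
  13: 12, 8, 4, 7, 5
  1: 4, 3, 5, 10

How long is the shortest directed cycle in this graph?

For each vertex v, BFS finds the shortest path from v back to v.
The shortest such closed walk is 11 → 1 → 3 → 11, length 3.

3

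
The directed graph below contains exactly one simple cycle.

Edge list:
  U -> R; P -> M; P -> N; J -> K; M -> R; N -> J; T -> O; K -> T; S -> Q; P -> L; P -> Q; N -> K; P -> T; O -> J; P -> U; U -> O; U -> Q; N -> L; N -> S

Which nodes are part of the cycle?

J, K, O, T

DFS with gray/black marking from O:
O gray
  J gray
    K gray
      T gray
        T→O: O is gray → back edge
Back edge closes the cycle O → J → K → T → O; its vertices are {J, K, O, T}.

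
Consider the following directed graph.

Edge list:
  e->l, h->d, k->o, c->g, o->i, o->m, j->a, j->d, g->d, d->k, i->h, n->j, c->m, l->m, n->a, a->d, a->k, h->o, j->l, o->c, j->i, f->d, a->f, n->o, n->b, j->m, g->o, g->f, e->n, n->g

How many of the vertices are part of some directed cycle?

A vertex is on a directed cycle iff it belongs to a strongly connected component of size ≥ 2 (or has a self-loop).
The vertices on cycles are {c, d, f, g, h, i, k, o} — 8 in total.

8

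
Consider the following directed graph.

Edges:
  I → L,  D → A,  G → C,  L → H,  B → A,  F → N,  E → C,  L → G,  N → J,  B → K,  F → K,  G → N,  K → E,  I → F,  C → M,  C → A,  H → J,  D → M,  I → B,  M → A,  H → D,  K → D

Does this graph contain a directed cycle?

No

DFS with white/gray/black marking, starting from G:
G gray
  C gray
    M gray
      A gray
      A black
    M black
    C→A: A black — skip
  C black
  N gray
    J gray
    J black
  N black
G black
B gray
  K gray
    E gray
      E→C: C black — skip
    E black
    D gray
      D→A: A black — skip
      D→M: M black — skip
    D black
  K black
  B→A: A black — skip
B black
I gray
  L gray
    H gray
      H→J: J black — skip
      H→D: D black — skip
    H black
    L→G: G black — skip
  L black
  F gray
    F→K: K black — skip
    F→N: N black — skip
  F black
  I→B: B black — skip
I black
Every edge goes to a white or black vertex — no back edge, so the graph is acyclic.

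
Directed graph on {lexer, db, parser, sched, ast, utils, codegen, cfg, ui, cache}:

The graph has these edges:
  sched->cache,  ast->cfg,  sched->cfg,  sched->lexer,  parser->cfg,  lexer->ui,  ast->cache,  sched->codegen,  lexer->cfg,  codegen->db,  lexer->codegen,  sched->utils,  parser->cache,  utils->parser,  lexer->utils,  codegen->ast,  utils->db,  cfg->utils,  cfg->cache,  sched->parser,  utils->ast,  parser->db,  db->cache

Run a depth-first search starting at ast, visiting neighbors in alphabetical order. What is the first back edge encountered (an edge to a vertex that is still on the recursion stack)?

DFS from ast (visiting neighbors in alphabetical order); mark gray on enter, black on exit:
ast gray
  cache gray
  cache black
  cfg gray
    cfg→cache: cache black — skip
    utils gray
      utils→ast: ast is gray → back edge
First back edge: utils → ast.

utils→ast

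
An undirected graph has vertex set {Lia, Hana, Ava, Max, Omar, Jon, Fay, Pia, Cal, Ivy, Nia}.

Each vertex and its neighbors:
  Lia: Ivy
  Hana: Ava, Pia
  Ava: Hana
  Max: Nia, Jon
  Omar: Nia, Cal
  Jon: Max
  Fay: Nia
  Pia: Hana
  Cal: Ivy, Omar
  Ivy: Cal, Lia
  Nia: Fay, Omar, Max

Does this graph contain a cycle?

DFS, tracking each vertex's parent; an edge to a visited non-parent vertex closes a cycle.
Start from Omar:
visit Omar (parent –)
  visit Nia (parent Omar)
    visit Fay (parent Nia)
      Fay–Nia: parent, skip
    Nia–Omar: parent, skip
    visit Max (parent Nia)
      Max–Nia: parent, skip
      visit Jon (parent Max)
        Jon–Max: parent, skip
  visit Cal (parent Omar)
    visit Ivy (parent Cal)
      Ivy–Cal: parent, skip
      visit Lia (parent Ivy)
        Lia–Ivy: parent, skip
    Cal–Omar: parent, skip
visit Hana (parent –)
  visit Ava (parent Hana)
    Ava–Hana: parent, skip
  visit Pia (parent Hana)
    Pia–Hana: parent, skip
No non-parent visited neighbor found — the graph is a forest.

No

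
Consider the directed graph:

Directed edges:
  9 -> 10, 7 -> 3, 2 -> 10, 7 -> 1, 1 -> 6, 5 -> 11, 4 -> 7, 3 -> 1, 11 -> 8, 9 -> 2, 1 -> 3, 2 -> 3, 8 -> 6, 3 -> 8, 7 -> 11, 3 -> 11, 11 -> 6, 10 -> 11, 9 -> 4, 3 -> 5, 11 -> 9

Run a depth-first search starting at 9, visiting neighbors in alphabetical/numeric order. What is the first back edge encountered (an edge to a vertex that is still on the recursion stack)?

DFS from 9 (visiting neighbors in alphabetical/numeric order); mark gray on enter, black on exit:
9 gray
  2 gray
    3 gray
      1 gray
        1→3: 3 is gray → back edge
First back edge: 1 → 3.

1->3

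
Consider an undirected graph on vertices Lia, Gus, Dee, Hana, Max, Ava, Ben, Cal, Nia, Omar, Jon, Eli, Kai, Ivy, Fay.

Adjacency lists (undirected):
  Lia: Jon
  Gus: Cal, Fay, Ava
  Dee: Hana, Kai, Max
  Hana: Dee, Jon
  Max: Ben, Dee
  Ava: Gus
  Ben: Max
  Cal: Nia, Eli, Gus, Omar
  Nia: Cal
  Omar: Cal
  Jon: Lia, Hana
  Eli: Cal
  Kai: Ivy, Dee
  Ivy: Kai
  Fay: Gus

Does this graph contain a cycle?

DFS, tracking each vertex's parent; an edge to a visited non-parent vertex closes a cycle.
Start from Hana:
visit Hana (parent –)
  visit Dee (parent Hana)
    Dee–Hana: parent, skip
    visit Kai (parent Dee)
      visit Ivy (parent Kai)
        Ivy–Kai: parent, skip
      Kai–Dee: parent, skip
    visit Max (parent Dee)
      visit Ben (parent Max)
        Ben–Max: parent, skip
      Max–Dee: parent, skip
  visit Jon (parent Hana)
    visit Lia (parent Jon)
      Lia–Jon: parent, skip
    Jon–Hana: parent, skip
visit Gus (parent –)
  visit Cal (parent Gus)
    visit Nia (parent Cal)
      Nia–Cal: parent, skip
    visit Eli (parent Cal)
      Eli–Cal: parent, skip
    Cal–Gus: parent, skip
    visit Omar (parent Cal)
      Omar–Cal: parent, skip
  visit Fay (parent Gus)
    Fay–Gus: parent, skip
  visit Ava (parent Gus)
    Ava–Gus: parent, skip
No non-parent visited neighbor found — the graph is a forest.

No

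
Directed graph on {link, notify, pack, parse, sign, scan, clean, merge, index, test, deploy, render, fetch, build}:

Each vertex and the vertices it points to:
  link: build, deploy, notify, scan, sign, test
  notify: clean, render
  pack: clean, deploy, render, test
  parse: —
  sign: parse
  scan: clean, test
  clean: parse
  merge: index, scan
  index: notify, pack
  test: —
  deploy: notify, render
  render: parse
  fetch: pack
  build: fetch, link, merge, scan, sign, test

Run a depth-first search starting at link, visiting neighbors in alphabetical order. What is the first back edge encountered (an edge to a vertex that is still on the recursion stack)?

DFS from link (visiting neighbors in alphabetical order); mark gray on enter, black on exit:
link gray
  build gray
    fetch gray
      pack gray
        clean gray
          parse gray
          parse black
        clean black
        deploy gray
          notify gray
            notify→clean: clean black — skip
            render gray
              render→parse: parse black — skip
            render black
          notify black
          deploy→render: render black — skip
        deploy black
        pack→render: render black — skip
        test gray
        test black
      pack black
    fetch black
    build→link: link is gray → back edge
First back edge: build → link.

build→link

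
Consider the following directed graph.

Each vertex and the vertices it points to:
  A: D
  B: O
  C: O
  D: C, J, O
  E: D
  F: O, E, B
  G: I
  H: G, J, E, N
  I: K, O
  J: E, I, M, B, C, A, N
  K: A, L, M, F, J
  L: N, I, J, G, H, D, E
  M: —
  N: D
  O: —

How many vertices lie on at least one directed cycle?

A vertex is on a directed cycle iff it belongs to a strongly connected component of size ≥ 2 (or has a self-loop).
The vertices on cycles are {A, D, E, F, G, H, I, J, K, L, N} — 11 in total.

11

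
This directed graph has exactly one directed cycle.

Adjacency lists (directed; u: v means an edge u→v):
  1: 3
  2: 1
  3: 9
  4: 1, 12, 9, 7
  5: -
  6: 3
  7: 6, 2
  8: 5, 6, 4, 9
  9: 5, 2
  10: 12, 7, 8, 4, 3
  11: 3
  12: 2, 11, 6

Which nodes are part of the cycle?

DFS with gray/black marking from 9:
9 gray
  5 gray
  5 black
  2 gray
    1 gray
      3 gray
        3→9: 9 is gray → back edge
Back edge closes the cycle 9 → 2 → 1 → 3 → 9; its vertices are {1, 2, 3, 9}.

1, 2, 3, 9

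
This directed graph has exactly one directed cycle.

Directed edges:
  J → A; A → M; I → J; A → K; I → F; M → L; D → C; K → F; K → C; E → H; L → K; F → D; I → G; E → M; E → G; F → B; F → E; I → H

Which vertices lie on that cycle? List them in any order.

E, F, K, L, M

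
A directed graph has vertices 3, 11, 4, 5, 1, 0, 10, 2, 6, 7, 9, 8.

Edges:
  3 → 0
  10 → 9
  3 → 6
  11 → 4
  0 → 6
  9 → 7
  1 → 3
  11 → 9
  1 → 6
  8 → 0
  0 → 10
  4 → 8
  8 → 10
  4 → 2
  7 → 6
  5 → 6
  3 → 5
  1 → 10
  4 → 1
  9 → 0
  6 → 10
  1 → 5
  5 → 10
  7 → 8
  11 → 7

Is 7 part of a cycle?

7 is on a cycle iff 7 can reach itself via ≥1 edge.
7 → 8 → 10 → 9 → 7 — yes.

Yes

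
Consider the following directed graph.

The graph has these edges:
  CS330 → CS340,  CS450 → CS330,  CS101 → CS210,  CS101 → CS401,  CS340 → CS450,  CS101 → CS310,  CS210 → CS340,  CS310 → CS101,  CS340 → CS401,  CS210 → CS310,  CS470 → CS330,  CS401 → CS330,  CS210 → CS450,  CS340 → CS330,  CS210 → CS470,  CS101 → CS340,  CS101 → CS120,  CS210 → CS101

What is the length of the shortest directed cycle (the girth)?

For each vertex v, BFS finds the shortest path from v back to v.
The shortest such closed walk is CS210 → CS101 → CS210, length 2.

2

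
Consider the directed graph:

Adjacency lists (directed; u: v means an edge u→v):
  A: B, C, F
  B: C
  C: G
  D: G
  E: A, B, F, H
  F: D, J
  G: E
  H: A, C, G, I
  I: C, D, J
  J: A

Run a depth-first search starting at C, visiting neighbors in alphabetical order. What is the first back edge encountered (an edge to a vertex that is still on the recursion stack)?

DFS from C (visiting neighbors in alphabetical order); mark gray on enter, black on exit:
C gray
  G gray
    E gray
      A gray
        B gray
          B→C: C is gray → back edge
First back edge: B → C.

B→C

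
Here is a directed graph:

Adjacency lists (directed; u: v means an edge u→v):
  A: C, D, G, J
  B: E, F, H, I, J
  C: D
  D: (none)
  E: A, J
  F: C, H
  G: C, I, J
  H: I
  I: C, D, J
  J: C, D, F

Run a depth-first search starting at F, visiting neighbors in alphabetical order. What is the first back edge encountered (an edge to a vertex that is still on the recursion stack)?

DFS from F (visiting neighbors in alphabetical order); mark gray on enter, black on exit:
F gray
  C gray
    D gray
    D black
  C black
  H gray
    I gray
      I→C: C black — skip
      I→D: D black — skip
      J gray
        J→C: C black — skip
        J→D: D black — skip
        J→F: F is gray → back edge
First back edge: J → F.

J→F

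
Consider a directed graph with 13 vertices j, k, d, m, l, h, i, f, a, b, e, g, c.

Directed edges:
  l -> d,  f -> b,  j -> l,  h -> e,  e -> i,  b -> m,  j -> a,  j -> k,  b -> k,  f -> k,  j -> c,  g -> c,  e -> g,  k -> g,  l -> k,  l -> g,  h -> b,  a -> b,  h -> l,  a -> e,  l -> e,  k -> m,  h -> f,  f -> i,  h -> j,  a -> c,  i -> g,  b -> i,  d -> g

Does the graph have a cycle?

No

DFS with white/gray/black marking, starting from l:
l gray
  d gray
    g gray
      c gray
      c black
    g black
  d black
  k gray
    k→g: g black — skip
    m gray
    m black
  k black
  e gray
    e→g: g black — skip
    i gray
      i→g: g black — skip
    i black
  e black
  l→g: g black — skip
l black
j gray
  j→c: c black — skip
  j→k: k black — skip
  a gray
    a→e: e black — skip
    b gray
      b→m: m black — skip
      b→i: i black — skip
      b→k: k black — skip
    b black
    a→c: c black — skip
  a black
  j→l: l black — skip
j black
h gray
  h→e: e black — skip
  h→j: j black — skip
  h→l: l black — skip
  h→b: b black — skip
  f gray
    f→k: k black — skip
    f→b: b black — skip
    f→i: i black — skip
  f black
h black
Every edge goes to a white or black vertex — no back edge, so the graph is acyclic.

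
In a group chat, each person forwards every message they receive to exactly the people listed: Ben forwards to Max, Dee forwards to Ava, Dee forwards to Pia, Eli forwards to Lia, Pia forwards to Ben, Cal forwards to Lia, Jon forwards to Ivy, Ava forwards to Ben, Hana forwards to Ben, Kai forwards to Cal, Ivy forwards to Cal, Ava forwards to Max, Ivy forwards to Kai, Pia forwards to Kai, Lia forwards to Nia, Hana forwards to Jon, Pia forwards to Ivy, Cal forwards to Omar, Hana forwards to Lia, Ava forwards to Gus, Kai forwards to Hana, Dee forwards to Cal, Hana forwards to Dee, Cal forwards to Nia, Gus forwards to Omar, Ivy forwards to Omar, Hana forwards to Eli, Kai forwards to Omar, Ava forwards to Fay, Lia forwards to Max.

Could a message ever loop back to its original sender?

DFS with white/gray/black marking, starting from Ben:
Ben gray
  Max gray
  Max black
Ben black
Omar gray
Omar black
Dee gray
  Pia gray
    Ivy gray
      Kai gray
        Hana gray
          Eli gray
            Lia gray
              Nia gray
              Nia black
              Lia→Max: Max black — skip
            Lia black
          Eli black
          Hana→Dee: Dee is gray → back edge
Back edge found, so a cycle exists: Dee → Pia → Ivy → Kai → Hana → Dee.

Yes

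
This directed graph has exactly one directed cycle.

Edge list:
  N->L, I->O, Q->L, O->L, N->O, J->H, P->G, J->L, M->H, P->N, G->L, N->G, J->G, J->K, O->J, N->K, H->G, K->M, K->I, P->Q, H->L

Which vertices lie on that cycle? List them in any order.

DFS with gray/black marking from K:
K gray
  M gray
    H gray
      L gray
      L black
      G gray
        G→L: L black — skip
      G black
    H black
  M black
  I gray
    O gray
      J gray
        J→G: G black — skip
        J→K: K is gray → back edge
Back edge closes the cycle K → I → O → J → K; its vertices are {I, J, K, O}.

I, J, K, O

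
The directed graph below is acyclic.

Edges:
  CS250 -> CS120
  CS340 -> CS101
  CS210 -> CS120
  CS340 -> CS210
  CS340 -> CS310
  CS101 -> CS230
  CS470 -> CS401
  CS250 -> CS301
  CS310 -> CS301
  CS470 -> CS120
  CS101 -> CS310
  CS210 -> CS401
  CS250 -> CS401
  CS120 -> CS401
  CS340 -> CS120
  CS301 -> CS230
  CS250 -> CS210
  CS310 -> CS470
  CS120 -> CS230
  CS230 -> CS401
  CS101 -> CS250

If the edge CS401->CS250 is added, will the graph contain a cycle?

Yes

Adding CS401→CS250 creates a cycle iff CS250 can already reach CS401.
Path from CS250: CS250 → CS401.
So CS250 → … → CS401 → CS250 is a cycle.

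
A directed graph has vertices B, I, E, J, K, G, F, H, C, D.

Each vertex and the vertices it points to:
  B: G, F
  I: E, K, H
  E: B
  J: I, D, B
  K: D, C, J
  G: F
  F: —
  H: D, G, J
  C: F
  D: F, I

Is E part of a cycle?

E lies on a cycle iff there is a path from E back to itself.
Exploring from E, it never reaches itself; equivalently, its strongly connected component is a singleton.

No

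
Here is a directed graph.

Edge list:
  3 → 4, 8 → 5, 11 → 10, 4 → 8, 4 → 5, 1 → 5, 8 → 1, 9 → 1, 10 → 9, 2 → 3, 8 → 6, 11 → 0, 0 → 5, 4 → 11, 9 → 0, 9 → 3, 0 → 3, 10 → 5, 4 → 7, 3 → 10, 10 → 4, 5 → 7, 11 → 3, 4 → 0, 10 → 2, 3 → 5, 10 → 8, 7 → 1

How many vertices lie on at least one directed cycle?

10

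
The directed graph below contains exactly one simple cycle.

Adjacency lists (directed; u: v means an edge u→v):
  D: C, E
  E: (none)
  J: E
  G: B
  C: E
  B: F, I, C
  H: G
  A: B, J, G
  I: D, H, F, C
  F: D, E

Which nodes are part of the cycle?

DFS with gray/black marking from B:
B gray
  F gray
    D gray
      C gray
        E gray
        E black
      C black
      D→E: E black — skip
    D black
    F→E: E black — skip
  F black
  I gray
    I→D: D black — skip
    H gray
      G gray
        G→B: B is gray → back edge
Back edge closes the cycle B → I → H → G → B; its vertices are {B, G, H, I}.

B, G, H, I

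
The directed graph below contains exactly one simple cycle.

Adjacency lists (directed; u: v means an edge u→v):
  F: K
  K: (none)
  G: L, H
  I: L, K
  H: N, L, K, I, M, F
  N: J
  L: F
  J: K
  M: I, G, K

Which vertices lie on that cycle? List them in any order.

DFS with gray/black marking from M:
M gray
  I gray
    L gray
      F gray
        K gray
        K black
      F black
    L black
    I→K: K black — skip
  I black
  G gray
    G→L: L black — skip
    H gray
      N gray
        J gray
          J→K: K black — skip
        J black
      N black
      H→L: L black — skip
      H→K: K black — skip
      H→I: I black — skip
      H→M: M is gray → back edge
Back edge closes the cycle M → G → H → M; its vertices are {G, H, M}.

G, H, M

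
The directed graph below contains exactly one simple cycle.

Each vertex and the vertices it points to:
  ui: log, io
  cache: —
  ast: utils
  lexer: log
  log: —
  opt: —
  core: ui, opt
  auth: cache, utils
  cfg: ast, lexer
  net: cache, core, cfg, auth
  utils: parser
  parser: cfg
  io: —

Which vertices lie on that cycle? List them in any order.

ast, cfg, utils, parser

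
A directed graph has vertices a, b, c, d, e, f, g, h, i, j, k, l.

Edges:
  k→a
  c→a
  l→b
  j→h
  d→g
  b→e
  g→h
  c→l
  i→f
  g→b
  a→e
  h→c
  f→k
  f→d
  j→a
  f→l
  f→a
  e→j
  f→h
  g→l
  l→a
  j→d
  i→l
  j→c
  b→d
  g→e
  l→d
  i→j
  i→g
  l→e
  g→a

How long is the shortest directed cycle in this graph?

For each vertex v, BFS finds the shortest path from v back to v.
The shortest such closed walk is j → a → e → j, length 3.

3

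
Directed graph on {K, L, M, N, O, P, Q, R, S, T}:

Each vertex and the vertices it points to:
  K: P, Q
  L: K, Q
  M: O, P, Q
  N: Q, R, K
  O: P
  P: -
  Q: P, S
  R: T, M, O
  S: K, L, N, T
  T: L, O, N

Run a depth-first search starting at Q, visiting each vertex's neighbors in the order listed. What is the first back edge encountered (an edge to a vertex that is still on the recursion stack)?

K→Q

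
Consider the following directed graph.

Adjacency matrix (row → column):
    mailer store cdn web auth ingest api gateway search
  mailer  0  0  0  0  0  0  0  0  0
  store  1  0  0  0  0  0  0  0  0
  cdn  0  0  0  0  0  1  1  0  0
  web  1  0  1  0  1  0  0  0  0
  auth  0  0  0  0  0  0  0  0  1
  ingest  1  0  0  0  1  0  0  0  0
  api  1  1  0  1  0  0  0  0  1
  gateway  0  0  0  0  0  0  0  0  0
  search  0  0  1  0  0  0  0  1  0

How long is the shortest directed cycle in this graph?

3

For each vertex v, BFS finds the shortest path from v back to v.
The shortest such closed walk is cdn → api → search → cdn, length 3.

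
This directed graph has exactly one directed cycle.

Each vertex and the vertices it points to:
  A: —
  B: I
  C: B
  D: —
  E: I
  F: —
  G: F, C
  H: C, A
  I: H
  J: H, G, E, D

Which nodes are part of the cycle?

B, C, H, I

DFS with gray/black marking from H:
H gray
  C gray
    B gray
      I gray
        I→H: H is gray → back edge
Back edge closes the cycle H → C → B → I → H; its vertices are {B, C, H, I}.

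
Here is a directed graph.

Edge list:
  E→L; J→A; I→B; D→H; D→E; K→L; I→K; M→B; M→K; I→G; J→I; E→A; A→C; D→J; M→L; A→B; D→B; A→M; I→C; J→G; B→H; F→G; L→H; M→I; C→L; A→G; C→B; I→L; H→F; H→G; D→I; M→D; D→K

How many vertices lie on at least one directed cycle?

5

A vertex is on a directed cycle iff it belongs to a strongly connected component of size ≥ 2 (or has a self-loop).
The vertices on cycles are {A, D, E, J, M} — 5 in total.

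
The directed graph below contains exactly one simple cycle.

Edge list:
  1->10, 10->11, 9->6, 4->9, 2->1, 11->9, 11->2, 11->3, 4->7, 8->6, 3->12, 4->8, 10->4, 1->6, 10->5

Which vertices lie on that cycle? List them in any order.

1, 2, 10, 11

DFS with gray/black marking from 10:
10 gray
  11 gray
    2 gray
      1 gray
        1→10: 10 is gray → back edge
Back edge closes the cycle 10 → 11 → 2 → 1 → 10; its vertices are {1, 2, 10, 11}.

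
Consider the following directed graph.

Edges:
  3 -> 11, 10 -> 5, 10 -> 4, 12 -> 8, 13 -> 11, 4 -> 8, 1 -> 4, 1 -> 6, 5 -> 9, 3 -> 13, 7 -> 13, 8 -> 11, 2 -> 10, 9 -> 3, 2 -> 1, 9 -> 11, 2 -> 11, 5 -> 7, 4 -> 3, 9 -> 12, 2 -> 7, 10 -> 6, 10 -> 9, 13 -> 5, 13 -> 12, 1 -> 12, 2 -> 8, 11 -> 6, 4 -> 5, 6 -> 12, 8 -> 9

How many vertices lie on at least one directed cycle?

9

A vertex is on a directed cycle iff it belongs to a strongly connected component of size ≥ 2 (or has a self-loop).
The vertices on cycles are {3, 5, 6, 7, 8, 9, 11, 12, 13} — 9 in total.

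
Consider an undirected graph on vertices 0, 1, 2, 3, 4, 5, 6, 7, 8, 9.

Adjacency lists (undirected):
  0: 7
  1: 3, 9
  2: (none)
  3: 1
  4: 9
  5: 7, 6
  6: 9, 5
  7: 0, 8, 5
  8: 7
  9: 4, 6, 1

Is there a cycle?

No

DFS, tracking each vertex's parent; an edge to a visited non-parent vertex closes a cycle.
Start from 6:
visit 6 (parent –)
  visit 9 (parent 6)
    visit 4 (parent 9)
      4–9: parent, skip
    9–6: parent, skip
    visit 1 (parent 9)
      visit 3 (parent 1)
        3–1: parent, skip
      1–9: parent, skip
  visit 5 (parent 6)
    visit 7 (parent 5)
      visit 0 (parent 7)
        0–7: parent, skip
      visit 8 (parent 7)
        8–7: parent, skip
      7–5: parent, skip
    5–6: parent, skip
visit 2 (parent –)
No non-parent visited neighbor found — the graph is a forest.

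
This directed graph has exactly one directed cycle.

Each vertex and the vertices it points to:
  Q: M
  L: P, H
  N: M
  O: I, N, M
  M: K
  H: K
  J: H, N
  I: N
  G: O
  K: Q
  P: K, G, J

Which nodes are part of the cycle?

DFS with gray/black marking from K:
K gray
  Q gray
    M gray
      M→K: K is gray → back edge
Back edge closes the cycle K → Q → M → K; its vertices are {K, M, Q}.

K, M, Q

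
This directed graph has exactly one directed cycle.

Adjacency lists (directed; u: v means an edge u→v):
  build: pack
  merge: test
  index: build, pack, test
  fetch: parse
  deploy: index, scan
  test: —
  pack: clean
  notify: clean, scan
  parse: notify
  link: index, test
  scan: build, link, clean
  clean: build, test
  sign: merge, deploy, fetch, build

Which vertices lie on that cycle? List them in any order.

pack, build, clean

DFS with gray/black marking from pack:
pack gray
  clean gray
    build gray
      build→pack: pack is gray → back edge
Back edge closes the cycle pack → clean → build → pack; its vertices are {pack, build, clean}.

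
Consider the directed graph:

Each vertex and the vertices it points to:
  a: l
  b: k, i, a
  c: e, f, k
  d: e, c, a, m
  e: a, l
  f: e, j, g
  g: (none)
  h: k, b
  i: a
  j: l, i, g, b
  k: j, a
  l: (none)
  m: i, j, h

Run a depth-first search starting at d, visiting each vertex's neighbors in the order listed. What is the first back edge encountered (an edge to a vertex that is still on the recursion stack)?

DFS from d (visiting each vertex's neighbors in the order listed); mark gray on enter, black on exit:
d gray
  e gray
    a gray
      l gray
      l black
    a black
    e→l: l black — skip
  e black
  c gray
    c→e: e black — skip
    f gray
      f→e: e black — skip
      j gray
        j→l: l black — skip
        i gray
          i→a: a black — skip
        i black
        g gray
        g black
        b gray
          k gray
            k→j: j is gray → back edge
First back edge: k → j.

k->j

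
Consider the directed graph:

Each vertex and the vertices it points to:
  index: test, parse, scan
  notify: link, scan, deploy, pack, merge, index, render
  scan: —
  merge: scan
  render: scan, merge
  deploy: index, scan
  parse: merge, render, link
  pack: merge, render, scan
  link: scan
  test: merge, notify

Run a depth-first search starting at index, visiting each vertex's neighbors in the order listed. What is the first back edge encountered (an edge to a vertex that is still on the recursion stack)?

deploy→index

DFS from index (visiting each vertex's neighbors in the order listed); mark gray on enter, black on exit:
index gray
  test gray
    merge gray
      scan gray
      scan black
    merge black
    notify gray
      link gray
        link→scan: scan black — skip
      link black
      notify→scan: scan black — skip
      deploy gray
        deploy→index: index is gray → back edge
First back edge: deploy → index.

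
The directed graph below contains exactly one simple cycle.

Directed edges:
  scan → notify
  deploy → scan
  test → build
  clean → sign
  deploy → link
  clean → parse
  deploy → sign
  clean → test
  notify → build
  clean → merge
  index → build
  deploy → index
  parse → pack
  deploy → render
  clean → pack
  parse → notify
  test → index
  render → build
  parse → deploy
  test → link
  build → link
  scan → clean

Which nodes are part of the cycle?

DFS with gray/black marking from clean:
clean gray
  sign gray
  sign black
  test gray
    link gray
    link black
    index gray
      build gray
        build→link: link black — skip
      build black
    index black
    test→build: build black — skip
  test black
  merge gray
  merge black
  parse gray
    notify gray
      notify→build: build black — skip
    notify black
    deploy gray
      deploy→index: index black — skip
      deploy→sign: sign black — skip
      render gray
        render→build: build black — skip
      render black
      deploy→link: link black — skip
      scan gray
        scan→notify: notify black — skip
        scan→clean: clean is gray → back edge
Back edge closes the cycle clean → parse → deploy → scan → clean; its vertices are {scan, clean, parse, deploy}.

scan, clean, parse, deploy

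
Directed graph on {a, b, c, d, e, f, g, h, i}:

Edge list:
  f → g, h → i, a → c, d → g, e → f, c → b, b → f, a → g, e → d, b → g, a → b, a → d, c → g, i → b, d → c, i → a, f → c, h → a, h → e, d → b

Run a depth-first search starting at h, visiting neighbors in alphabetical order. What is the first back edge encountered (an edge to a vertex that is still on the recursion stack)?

c→b

DFS from h (visiting neighbors in alphabetical order); mark gray on enter, black on exit:
h gray
  a gray
    b gray
      f gray
        c gray
          c→b: b is gray → back edge
First back edge: c → b.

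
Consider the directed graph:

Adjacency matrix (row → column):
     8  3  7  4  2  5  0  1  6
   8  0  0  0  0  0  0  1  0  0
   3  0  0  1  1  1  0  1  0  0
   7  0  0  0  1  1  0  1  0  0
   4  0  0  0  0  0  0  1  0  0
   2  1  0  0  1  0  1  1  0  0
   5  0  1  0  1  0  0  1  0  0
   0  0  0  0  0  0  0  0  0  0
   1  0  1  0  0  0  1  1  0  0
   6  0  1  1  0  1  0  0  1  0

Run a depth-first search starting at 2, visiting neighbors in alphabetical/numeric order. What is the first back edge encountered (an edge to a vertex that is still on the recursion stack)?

3→2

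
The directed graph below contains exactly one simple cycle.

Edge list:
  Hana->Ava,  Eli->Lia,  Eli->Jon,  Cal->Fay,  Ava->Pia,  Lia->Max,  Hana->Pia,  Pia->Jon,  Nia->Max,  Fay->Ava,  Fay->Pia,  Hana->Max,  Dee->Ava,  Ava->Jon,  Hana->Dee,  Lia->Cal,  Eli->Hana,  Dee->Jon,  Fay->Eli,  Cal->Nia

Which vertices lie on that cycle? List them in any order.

Cal, Eli, Fay, Lia

DFS with gray/black marking from Eli:
Eli gray
  Lia gray
    Cal gray
      Nia gray
        Max gray
        Max black
      Nia black
      Fay gray
        Pia gray
          Jon gray
          Jon black
        Pia black
        Ava gray
          Ava→Pia: Pia black — skip
          Ava→Jon: Jon black — skip
        Ava black
        Fay→Eli: Eli is gray → back edge
Back edge closes the cycle Eli → Lia → Cal → Fay → Eli; its vertices are {Cal, Eli, Fay, Lia}.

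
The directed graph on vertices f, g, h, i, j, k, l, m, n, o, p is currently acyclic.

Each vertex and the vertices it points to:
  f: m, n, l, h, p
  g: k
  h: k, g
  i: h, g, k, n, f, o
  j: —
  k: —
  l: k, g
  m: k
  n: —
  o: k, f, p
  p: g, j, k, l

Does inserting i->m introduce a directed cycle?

No

Adding i→m creates a cycle iff m can already reach i.
Explore from m: no path reaches i. The graph stays acyclic.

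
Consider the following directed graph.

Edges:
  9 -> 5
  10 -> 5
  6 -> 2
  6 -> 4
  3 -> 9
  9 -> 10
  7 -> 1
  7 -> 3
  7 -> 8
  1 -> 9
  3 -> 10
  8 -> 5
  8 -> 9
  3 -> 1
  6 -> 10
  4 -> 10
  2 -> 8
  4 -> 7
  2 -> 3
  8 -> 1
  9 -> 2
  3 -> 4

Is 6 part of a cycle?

6 lies on a cycle iff there is a path from 6 back to itself.
Exploring from 6, it never reaches itself; equivalently, its strongly connected component is a singleton.

No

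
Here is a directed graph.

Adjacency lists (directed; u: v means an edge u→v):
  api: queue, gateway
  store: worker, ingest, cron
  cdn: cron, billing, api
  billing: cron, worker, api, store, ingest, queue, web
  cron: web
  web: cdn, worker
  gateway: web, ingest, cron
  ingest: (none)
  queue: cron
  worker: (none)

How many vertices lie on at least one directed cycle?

8

A vertex is on a directed cycle iff it belongs to a strongly connected component of size ≥ 2 (or has a self-loop).
The vertices on cycles are {api, cdn, web, cron, queue, store, billing, gateway} — 8 in total.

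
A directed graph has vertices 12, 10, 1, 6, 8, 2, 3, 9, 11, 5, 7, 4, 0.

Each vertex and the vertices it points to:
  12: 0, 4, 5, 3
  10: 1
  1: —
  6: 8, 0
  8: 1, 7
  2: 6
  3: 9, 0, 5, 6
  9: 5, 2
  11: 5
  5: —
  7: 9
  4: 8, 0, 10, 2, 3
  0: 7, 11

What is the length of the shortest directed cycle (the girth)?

5

For each vertex v, BFS finds the shortest path from v back to v.
The shortest such closed walk is 8 → 7 → 9 → 2 → 6 → 8, length 5.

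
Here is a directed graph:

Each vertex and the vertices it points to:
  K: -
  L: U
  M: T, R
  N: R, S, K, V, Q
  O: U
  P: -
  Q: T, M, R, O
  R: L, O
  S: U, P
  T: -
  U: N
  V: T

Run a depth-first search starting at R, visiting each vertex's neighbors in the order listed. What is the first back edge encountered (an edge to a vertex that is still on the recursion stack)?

DFS from R (visiting each vertex's neighbors in the order listed); mark gray on enter, black on exit:
R gray
  L gray
    U gray
      N gray
        N→R: R is gray → back edge
First back edge: N → R.

N→R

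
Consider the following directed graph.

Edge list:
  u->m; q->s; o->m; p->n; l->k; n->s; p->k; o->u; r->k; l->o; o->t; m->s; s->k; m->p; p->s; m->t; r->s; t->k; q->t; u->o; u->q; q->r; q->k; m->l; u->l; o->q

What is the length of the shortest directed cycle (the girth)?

2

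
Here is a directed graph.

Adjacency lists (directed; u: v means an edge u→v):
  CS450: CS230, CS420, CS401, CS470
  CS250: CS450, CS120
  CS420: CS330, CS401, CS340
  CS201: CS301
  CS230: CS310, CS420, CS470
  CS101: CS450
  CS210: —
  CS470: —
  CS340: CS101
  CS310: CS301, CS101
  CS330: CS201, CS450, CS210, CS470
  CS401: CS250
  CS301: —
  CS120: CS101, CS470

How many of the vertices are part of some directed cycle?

10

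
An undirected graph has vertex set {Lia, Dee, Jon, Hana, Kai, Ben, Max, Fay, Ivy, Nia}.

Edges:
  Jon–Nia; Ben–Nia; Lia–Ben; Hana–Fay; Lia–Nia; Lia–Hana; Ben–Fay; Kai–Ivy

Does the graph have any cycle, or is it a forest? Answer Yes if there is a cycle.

DFS, tracking each vertex's parent; an edge to a visited non-parent vertex closes a cycle.
Start from Lia:
visit Lia (parent –)
  visit Ben (parent Lia)
    visit Fay (parent Ben)
      Fay–Ben: parent, skip
      visit Hana (parent Fay)
        Hana–Lia: Lia visited and ≠ parent → cycle
Cycle: Lia – Ben – Fay – Hana – Lia.

Yes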